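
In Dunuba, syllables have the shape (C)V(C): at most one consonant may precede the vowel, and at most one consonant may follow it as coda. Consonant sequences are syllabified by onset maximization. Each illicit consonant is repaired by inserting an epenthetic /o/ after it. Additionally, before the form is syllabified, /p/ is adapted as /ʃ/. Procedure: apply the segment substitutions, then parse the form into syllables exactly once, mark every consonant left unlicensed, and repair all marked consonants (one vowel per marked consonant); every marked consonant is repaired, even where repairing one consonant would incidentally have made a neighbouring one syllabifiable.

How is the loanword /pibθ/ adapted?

ʃibθo

Substitution: /p/ → /ʃ/, giving /ʃibθ/.
The consonants /θ/ cannot be parsed into a legal (C)V(C) syllable (at most one coda consonant is licensed; onsets are limited to one consonant).
Inserting the epenthetic vowel yields /θ/ → /θo/.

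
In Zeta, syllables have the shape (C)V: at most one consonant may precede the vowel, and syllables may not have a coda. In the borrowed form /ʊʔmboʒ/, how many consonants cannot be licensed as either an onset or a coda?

3

Syllabifying with onset maximization leaves /ʔ/, /m/, /ʒ/ stranded (no codas are permitted; onsets are limited to one consonant).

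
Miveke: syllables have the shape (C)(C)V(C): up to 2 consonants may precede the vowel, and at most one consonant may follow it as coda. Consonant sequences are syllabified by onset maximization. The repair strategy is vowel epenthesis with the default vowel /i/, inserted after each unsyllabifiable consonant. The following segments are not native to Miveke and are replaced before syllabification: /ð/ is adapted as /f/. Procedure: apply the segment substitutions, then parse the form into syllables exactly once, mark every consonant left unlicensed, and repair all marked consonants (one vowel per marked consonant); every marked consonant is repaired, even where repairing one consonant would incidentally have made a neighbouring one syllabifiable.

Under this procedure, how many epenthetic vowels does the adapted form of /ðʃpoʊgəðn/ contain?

After substitution the input is /fʃpoʊgəfn/.
The unsyllabifiable consonants are /f/, /n/; each receives one epenthetic vowel.

2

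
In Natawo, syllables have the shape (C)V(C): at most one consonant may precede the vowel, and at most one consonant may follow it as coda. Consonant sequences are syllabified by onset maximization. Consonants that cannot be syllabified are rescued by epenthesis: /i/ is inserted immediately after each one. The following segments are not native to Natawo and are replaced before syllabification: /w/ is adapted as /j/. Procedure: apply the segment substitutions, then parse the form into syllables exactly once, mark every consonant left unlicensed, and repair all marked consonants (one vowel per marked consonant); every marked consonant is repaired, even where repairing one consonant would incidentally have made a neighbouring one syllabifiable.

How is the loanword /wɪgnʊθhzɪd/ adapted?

jɪgnʊθhizɪd

Substitution: /w/ → /j/, giving /jɪgnʊθhzɪd/.
The consonants /h/ cannot be parsed into a legal (C)V(C) syllable (at most one coda consonant is licensed; onsets are limited to one consonant).
Epenthesis after each stranded consonant: /h/ → /hi/.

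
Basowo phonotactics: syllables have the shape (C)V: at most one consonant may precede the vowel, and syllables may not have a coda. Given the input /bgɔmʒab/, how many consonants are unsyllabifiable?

3

Syllabifying with onset maximization leaves /b/, /m/, /b/ stranded (no codas are permitted; onsets are limited to one consonant).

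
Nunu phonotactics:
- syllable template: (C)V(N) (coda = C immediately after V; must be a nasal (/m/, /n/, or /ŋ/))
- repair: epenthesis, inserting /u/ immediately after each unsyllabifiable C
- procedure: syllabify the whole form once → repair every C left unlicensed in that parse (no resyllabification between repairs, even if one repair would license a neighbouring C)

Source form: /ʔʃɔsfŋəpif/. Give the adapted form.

Syllabifying with onset maximization leaves /ʔ/, /s/, /f/, /f/ stranded (only a nasal (/m/, /n/, or /ŋ/) is licensed in coda position; onsets are limited to one consonant).
Inserting the epenthetic vowel yields /ʔ/ → /ʔu/, /s/ → /su/, /f/ → /fu/, /f/ → /fu/.

ʔuʃɔsufuŋəpifu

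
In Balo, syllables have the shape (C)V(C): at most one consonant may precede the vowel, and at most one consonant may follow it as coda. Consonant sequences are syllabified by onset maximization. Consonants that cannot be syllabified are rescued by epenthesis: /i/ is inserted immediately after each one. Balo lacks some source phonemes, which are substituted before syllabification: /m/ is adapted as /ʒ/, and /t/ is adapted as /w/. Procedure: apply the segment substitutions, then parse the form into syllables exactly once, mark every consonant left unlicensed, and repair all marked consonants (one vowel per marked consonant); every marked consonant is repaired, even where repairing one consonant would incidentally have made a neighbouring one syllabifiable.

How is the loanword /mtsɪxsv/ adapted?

Substitution: /m/ → /ʒ/, /t/ → /w/, giving /ʒwsɪxsv/.
Under (C)V(C), the unsyllabifiable consonants are /ʒ/, /w/, /s/, /v/ (at most one coda consonant is licensed; onsets are limited to one consonant).
Inserting the epenthetic vowel yields /ʒ/ → /ʒi/, /w/ → /wi/, /s/ → /si/, /v/ → /vi/.

ʒiwisɪxsivi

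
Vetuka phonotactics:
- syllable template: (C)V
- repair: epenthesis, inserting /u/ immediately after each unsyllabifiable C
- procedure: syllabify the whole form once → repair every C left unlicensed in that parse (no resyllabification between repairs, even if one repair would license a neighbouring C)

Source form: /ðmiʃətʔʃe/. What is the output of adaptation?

Syllabifying with onset maximization leaves /ð/, /t/, /ʔ/ stranded (no codas are permitted; onsets are limited to one consonant).
Inserting the epenthetic vowel yields /ð/ → /ðu/, /t/ → /tu/, /ʔ/ → /ʔu/.

ðumiʃətuʔuʃe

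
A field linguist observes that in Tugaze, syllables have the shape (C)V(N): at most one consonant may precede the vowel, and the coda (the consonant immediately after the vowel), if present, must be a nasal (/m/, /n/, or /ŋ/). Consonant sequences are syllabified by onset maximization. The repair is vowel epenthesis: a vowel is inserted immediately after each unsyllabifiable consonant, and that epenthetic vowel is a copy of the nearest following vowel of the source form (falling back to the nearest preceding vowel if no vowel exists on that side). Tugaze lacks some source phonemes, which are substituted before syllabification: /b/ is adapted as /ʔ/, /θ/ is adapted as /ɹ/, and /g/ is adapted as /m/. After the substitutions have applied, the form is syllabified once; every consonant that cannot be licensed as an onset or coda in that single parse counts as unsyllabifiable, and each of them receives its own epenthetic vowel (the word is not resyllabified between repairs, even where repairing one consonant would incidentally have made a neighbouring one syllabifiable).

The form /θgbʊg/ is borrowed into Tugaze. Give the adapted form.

ɹʊmʊʔʊm

Substitution: /θ/ → /ɹ/, /g/ → /m/, /b/ → /ʔ/, giving /ɹmʔʊm/.
Under (C)V(N), the unsyllabifiable consonants are /ɹ/, /m/ (only a nasal (/m/, /n/, or /ŋ/) is licensed in coda position; onsets are limited to one consonant).
Each unlicensed consonant becomes the onset of a new syllable: /ɹ/ → /ɹʊ/, /m/ → /mʊ/.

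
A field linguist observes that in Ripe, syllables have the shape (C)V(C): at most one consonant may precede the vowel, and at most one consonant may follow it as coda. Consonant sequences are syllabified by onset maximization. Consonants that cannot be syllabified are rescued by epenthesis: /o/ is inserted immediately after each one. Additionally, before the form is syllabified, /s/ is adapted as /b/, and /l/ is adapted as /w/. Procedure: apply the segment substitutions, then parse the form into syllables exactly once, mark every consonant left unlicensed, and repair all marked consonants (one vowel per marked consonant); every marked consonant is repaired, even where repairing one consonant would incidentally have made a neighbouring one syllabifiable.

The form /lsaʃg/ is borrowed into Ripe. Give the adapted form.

Substitution: /l/ → /w/, /s/ → /b/, giving /wbaʃg/.
Under (C)V(C), the unsyllabifiable consonants are /w/, /g/ (at most one coda consonant is licensed; onsets are limited to one consonant).
Epenthesis after each stranded consonant: /w/ → /wo/, /g/ → /go/.

wobaʃgo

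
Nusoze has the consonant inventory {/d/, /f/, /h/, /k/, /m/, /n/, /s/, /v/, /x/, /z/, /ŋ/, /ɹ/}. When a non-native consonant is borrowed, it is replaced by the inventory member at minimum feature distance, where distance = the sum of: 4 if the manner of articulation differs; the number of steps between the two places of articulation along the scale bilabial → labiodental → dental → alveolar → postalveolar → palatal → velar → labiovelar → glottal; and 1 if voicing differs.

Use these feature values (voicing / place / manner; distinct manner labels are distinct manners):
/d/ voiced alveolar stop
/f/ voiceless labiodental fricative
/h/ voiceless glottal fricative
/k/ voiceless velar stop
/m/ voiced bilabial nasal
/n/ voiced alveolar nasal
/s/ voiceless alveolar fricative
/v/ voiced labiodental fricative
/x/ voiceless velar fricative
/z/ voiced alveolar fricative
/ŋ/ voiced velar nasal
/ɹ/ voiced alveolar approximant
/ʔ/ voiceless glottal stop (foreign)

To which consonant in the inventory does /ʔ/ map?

k

/k/ is closest: same manner (stop), place distance 2 (glottal→velar), same voicing; total 2. Next closest is /h/ at distance 4.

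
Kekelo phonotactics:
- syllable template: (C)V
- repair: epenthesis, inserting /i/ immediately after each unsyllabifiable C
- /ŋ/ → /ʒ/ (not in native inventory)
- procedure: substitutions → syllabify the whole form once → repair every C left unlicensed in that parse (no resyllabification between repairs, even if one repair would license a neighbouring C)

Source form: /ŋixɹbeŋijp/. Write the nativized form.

Substitution: /ŋ/ → /ʒ/, giving /ʒixɹbeʒijp/.
The consonants /x/, /ɹ/, /j/, /p/ cannot be parsed into a legal (C)V syllable (no codas are permitted; onsets are limited to one consonant).
Each unlicensed consonant becomes the onset of a new syllable: /x/ → /xi/, /ɹ/ → /ɹi/, /j/ → /ji/, /p/ → /pi/.

ʒixiɹibeʒijipi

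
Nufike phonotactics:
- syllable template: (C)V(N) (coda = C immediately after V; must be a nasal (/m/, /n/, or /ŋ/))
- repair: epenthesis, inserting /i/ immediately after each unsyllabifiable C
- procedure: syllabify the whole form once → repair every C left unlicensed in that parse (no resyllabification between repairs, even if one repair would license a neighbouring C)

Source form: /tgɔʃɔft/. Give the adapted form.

Syllabifying with onset maximization leaves /t/, /f/, /t/ stranded (only a nasal (/m/, /n/, or /ŋ/) is licensed in coda position; onsets are limited to one consonant).
Epenthesis after each stranded consonant: /t/ → /ti/, /f/ → /fi/, /t/ → /ti/.

tigɔʃɔfiti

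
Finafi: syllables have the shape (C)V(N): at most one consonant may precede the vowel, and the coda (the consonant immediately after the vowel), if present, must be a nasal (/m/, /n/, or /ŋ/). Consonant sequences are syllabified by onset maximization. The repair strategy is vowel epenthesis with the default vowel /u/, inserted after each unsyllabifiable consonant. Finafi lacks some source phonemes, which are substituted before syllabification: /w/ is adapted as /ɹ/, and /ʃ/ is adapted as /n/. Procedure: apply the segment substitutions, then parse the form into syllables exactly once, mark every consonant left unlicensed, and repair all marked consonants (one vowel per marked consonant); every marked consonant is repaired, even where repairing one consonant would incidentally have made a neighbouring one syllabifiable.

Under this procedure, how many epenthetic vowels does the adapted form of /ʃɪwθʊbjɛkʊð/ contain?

3

After substitution the input is /nɪɹθʊbjɛkʊð/.
The unsyllabifiable consonants are /ɹ/, /b/, /ð/; each receives one epenthetic vowel.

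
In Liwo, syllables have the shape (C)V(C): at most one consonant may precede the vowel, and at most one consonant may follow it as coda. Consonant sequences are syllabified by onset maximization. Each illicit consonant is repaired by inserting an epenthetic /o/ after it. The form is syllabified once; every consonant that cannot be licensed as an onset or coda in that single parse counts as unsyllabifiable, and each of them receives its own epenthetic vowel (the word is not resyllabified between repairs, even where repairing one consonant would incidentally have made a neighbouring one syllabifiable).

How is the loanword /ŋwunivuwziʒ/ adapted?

Syllabifying with onset maximization leaves /ŋ/ stranded (at most one coda consonant is licensed; onsets are limited to one consonant).
Inserting the epenthetic vowel yields /ŋ/ → /ŋo/.

ŋowunivuwziʒ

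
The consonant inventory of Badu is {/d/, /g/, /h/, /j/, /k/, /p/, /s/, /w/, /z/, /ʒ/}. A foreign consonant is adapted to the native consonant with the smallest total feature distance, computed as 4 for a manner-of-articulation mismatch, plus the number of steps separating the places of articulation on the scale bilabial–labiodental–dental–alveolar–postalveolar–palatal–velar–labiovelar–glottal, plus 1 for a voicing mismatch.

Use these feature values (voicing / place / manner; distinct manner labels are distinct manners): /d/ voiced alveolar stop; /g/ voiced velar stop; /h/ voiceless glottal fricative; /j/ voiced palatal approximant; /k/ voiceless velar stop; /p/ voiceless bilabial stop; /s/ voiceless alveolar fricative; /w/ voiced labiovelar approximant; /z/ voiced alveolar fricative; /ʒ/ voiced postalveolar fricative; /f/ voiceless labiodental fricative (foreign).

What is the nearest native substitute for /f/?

/s/ is closest: same manner (fricative), place distance 2 (labiodental→alveolar), same voicing; total 2. Next closest is /z/ at distance 3.

s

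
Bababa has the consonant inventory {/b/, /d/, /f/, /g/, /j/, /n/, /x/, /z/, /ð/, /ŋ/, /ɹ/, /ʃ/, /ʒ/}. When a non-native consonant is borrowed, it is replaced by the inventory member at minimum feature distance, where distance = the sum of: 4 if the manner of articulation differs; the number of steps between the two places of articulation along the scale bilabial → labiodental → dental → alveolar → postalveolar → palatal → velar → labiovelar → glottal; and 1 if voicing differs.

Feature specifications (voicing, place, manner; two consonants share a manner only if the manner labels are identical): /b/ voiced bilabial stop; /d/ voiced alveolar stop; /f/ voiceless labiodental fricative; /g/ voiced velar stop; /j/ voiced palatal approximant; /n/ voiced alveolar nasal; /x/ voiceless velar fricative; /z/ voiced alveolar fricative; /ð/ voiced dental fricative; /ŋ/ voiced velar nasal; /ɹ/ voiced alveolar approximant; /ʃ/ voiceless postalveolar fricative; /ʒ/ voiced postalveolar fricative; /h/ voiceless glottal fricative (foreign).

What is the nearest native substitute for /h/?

/x/ is closest: same manner (fricative), place distance 2 (glottal→velar), same voicing; total 2. Next closest is /ʃ/ at distance 4.

x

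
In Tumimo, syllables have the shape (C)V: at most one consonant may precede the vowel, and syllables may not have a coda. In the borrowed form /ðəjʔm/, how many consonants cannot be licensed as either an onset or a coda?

3

The consonants /j/, /ʔ/, /m/ cannot be parsed into a legal (C)V syllable (no codas are permitted; onsets are limited to one consonant).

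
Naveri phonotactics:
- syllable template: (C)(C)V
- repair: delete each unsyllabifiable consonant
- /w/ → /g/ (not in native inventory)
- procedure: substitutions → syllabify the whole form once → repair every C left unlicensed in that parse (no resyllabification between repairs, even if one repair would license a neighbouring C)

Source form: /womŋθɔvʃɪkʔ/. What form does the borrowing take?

Substitution: /w/ → /g/, giving /gomŋθɔvʃɪkʔ/.
The consonants /m/, /k/, /ʔ/ cannot be parsed into a legal (C)(C)V syllable (no codas are permitted; onsets may contain at most 2 consonants).
Each unlicensed consonant is deleted: /m/, /k/, /ʔ/.

goŋθɔvʃɪ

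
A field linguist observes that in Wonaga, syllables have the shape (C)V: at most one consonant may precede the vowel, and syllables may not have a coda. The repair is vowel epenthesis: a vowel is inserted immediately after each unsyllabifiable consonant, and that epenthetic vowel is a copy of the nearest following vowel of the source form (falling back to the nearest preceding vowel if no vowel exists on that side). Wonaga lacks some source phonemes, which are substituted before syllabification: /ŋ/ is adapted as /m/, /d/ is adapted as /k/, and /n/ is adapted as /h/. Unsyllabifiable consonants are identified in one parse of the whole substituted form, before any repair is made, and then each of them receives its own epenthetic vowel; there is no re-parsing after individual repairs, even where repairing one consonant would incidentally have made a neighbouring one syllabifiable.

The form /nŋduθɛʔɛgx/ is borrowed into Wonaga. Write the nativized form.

humukuθɛʔɛgɛxɛ

Substitution: /n/ → /h/, /ŋ/ → /m/, /d/ → /k/, giving /hmkuθɛʔɛgx/.
The consonants /h/, /m/, /g/, /x/ cannot be parsed into a legal (C)V syllable (no codas are permitted; onsets are limited to one consonant).
Epenthesis after each stranded consonant: /h/ → /hu/, /m/ → /mu/, /g/ → /gɛ/, /x/ → /xɛ/.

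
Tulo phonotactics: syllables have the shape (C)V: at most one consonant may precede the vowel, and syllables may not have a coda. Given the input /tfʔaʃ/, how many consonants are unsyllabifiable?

The consonants /t/, /f/, /ʃ/ cannot be parsed into a legal (C)V syllable (no codas are permitted; onsets are limited to one consonant).

3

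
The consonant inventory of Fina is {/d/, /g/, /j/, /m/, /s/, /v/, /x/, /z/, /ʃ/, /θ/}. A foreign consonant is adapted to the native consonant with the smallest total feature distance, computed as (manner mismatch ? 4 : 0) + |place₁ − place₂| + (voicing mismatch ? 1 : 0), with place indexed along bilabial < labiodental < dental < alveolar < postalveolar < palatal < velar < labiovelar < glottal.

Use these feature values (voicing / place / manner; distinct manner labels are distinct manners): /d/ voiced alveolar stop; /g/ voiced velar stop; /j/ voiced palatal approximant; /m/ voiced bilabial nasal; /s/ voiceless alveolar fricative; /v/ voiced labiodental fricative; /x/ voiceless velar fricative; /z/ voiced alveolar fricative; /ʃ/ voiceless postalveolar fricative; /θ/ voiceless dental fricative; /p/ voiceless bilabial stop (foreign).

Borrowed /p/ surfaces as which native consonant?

/d/ is closest: same manner (stop), place distance 3 (bilabial→alveolar), voicing differs (+1); total 4. Next closest is /m/ at distance 5.

d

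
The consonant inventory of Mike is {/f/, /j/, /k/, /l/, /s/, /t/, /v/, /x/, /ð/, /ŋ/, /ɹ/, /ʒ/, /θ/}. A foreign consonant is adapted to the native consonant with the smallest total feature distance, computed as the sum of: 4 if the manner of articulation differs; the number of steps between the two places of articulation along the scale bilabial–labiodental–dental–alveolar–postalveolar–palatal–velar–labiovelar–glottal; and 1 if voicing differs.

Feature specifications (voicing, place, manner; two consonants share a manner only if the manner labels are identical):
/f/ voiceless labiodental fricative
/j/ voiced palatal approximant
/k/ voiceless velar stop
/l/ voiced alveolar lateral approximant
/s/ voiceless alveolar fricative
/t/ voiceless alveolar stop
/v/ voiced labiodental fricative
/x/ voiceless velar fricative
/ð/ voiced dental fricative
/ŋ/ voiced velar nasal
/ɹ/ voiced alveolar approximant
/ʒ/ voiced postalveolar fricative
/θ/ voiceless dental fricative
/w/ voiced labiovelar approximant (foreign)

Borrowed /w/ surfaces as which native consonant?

/j/ is closest: same manner (approximant), place distance 2 (labiovelar→palatal), same voicing; total 2. Next closest is /ɹ/ at distance 4.

j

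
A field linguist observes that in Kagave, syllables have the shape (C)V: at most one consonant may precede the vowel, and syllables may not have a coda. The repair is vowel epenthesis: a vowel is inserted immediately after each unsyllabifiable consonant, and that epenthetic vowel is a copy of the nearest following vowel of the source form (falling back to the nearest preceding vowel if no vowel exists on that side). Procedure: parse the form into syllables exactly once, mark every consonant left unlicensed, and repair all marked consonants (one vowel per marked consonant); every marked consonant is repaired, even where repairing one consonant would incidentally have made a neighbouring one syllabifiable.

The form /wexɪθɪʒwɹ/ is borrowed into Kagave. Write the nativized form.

wexɪθɪʒɪwɪɹɪ

Syllabifying with onset maximization leaves /ʒ/, /w/, /ɹ/ stranded (no codas are permitted; onsets are limited to one consonant).
Inserting the epenthetic vowel yields /ʒ/ → /ʒɪ/, /w/ → /wɪ/, /ɹ/ → /ɹɪ/.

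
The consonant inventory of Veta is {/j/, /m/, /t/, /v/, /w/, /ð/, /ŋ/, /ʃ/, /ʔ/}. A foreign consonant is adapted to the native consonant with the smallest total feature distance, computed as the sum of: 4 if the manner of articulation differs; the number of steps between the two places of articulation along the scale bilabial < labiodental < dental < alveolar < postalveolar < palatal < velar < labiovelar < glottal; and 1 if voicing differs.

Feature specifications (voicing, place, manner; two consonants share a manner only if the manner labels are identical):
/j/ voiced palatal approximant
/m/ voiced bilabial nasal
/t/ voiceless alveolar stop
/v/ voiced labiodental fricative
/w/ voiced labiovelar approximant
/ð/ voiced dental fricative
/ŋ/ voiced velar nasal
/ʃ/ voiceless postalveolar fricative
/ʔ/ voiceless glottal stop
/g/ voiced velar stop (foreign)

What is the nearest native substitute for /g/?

ʔ

/ʔ/ is closest: same manner (stop), place distance 2 (velar→glottal), voicing differs (+1); total 3. Next closest is /t/ at distance 4.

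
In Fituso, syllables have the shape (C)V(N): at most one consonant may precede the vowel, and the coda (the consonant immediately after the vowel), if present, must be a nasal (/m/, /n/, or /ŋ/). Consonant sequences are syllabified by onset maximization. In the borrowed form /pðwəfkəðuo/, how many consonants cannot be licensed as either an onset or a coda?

The consonants /p/, /ð/, /f/ cannot be parsed into a legal (C)V(N) syllable (only a nasal (/m/, /n/, or /ŋ/) is licensed in coda position; onsets are limited to one consonant).

3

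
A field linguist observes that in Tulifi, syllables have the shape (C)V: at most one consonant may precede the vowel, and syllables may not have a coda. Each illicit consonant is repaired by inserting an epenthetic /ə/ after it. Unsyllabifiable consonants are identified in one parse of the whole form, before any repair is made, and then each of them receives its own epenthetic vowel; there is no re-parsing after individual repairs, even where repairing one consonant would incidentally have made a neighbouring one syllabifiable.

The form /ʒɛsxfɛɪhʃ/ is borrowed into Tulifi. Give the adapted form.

ʒɛsəxəfɛɪhəʃə

Syllabifying with onset maximization leaves /s/, /x/, /h/, /ʃ/ stranded (no codas are permitted; onsets are limited to one consonant).
Each unlicensed consonant becomes the onset of a new syllable: /s/ → /sə/, /x/ → /xə/, /h/ → /hə/, /ʃ/ → /ʃə/.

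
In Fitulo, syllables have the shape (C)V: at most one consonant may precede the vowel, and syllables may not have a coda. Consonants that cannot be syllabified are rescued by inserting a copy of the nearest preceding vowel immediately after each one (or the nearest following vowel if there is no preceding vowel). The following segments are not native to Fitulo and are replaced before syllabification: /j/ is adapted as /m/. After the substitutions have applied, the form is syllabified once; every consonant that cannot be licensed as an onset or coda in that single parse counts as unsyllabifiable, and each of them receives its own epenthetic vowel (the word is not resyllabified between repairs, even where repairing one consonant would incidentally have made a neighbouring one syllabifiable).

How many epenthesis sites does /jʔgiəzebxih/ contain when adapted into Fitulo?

After substitution the input is /mʔgiəzebxih/.
The unsyllabifiable consonants are /m/, /ʔ/, /b/, /h/; each receives one epenthetic vowel.

4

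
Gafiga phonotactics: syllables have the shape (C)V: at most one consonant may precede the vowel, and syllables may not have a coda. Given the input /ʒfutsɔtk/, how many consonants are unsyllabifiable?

4

Under (C)V, the unsyllabifiable consonants are /ʒ/, /t/, /t/, /k/ (no codas are permitted; onsets are limited to one consonant).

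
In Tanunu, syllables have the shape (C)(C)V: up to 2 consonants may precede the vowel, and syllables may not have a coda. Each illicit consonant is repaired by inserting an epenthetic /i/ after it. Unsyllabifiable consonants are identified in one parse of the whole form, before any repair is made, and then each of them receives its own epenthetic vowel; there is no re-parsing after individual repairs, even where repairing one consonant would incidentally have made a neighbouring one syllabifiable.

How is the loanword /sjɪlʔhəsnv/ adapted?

Syllabifying with onset maximization leaves /l/, /s/, /n/, /v/ stranded (no codas are permitted; onsets may contain at most 2 consonants).
Inserting the epenthetic vowel yields /l/ → /li/, /s/ → /si/, /n/ → /ni/, /v/ → /vi/.

sjɪliʔhəsinivi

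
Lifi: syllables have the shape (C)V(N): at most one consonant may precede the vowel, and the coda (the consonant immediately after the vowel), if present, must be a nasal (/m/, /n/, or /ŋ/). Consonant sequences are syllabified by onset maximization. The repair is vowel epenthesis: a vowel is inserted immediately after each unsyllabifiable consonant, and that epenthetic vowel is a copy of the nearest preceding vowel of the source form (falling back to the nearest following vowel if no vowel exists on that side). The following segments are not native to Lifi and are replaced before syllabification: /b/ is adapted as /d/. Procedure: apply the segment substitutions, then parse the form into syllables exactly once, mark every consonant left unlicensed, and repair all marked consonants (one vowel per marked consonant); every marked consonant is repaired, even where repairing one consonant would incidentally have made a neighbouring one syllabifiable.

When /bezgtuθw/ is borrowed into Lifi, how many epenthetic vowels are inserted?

After substitution the input is /dezgtuθw/.
The unsyllabifiable consonants are /z/, /g/, /θ/, /w/; each receives one epenthetic vowel.

4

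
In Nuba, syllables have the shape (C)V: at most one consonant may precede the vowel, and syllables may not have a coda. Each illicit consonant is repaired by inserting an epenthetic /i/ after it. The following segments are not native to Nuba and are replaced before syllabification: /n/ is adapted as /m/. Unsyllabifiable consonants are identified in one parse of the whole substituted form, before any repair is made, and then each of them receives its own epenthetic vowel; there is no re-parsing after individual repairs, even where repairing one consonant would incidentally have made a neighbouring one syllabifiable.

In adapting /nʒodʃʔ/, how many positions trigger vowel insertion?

After substitution the input is /mʒodʃʔ/.
The unsyllabifiable consonants are /m/, /d/, /ʃ/, /ʔ/; each receives one epenthetic vowel.

4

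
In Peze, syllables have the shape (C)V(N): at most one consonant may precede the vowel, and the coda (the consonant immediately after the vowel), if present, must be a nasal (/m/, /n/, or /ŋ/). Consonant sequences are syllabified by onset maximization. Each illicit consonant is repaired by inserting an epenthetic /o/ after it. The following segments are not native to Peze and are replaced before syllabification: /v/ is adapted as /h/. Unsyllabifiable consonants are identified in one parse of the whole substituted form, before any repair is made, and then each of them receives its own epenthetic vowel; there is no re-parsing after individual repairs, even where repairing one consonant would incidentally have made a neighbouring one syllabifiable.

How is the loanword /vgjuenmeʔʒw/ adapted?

hogojuenmeʔoʒowo

Substitution: /v/ → /h/, giving /hgjuenmeʔʒw/.
Under (C)V(N), the unsyllabifiable consonants are /h/, /g/, /ʔ/, /ʒ/, /w/ (only a nasal (/m/, /n/, or /ŋ/) is licensed in coda position; onsets are limited to one consonant).
Inserting the epenthetic vowel yields /h/ → /ho/, /g/ → /go/, /ʔ/ → /ʔo/, /ʒ/ → /ʒo/, /w/ → /wo/.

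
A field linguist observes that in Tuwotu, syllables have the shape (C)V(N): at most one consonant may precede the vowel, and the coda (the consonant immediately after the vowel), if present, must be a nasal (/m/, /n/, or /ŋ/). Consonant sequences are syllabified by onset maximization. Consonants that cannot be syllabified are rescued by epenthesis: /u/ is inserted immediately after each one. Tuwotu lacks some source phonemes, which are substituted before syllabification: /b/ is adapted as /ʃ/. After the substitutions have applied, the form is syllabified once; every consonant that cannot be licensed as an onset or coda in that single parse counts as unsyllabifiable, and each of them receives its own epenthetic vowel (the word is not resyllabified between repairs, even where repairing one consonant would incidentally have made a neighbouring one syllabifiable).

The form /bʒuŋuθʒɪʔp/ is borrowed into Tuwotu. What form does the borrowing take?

Substitution: /b/ → /ʃ/, giving /ʃʒuŋuθʒɪʔp/.
Under (C)V(N), the unsyllabifiable consonants are /ʃ/, /θ/, /ʔ/, /p/ (only a nasal (/m/, /n/, or /ŋ/) is licensed in coda position; onsets are limited to one consonant).
Each unlicensed consonant becomes the onset of a new syllable: /ʃ/ → /ʃu/, /θ/ → /θu/, /ʔ/ → /ʔu/, /p/ → /pu/.

ʃuʒuŋuθuʒɪʔupu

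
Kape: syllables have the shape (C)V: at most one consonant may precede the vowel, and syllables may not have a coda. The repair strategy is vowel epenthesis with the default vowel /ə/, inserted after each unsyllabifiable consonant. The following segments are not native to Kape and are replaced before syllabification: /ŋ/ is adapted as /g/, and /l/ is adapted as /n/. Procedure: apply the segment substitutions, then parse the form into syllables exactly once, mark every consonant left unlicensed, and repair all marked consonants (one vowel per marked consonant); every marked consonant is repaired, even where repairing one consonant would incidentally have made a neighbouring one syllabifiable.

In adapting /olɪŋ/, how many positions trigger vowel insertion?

1

After substitution the input is /onɪg/.
The unsyllabifiable consonants are /g/; each receives one epenthetic vowel.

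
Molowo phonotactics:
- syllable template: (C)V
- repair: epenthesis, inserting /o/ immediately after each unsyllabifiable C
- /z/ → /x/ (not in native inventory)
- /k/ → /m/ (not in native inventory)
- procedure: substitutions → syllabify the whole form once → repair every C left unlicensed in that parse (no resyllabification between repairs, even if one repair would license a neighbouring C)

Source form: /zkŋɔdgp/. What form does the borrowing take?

xomoŋɔdogopo

Substitution: /z/ → /x/, /k/ → /m/, giving /xmŋɔdgp/.
Under (C)V, the unsyllabifiable consonants are /x/, /m/, /d/, /g/, /p/ (no codas are permitted; onsets are limited to one consonant).
Epenthesis after each stranded consonant: /x/ → /xo/, /m/ → /mo/, /d/ → /do/, /g/ → /go/, /p/ → /po/.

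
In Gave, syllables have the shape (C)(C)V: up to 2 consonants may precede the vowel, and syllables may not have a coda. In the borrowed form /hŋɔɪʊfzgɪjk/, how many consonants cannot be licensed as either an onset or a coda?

3

Syllabifying with onset maximization leaves /f/, /j/, /k/ stranded (no codas are permitted; onsets may contain at most 2 consonants).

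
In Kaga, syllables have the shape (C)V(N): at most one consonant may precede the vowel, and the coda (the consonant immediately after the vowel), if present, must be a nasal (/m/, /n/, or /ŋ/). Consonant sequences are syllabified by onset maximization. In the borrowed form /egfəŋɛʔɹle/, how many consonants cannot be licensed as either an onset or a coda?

Syllabifying with onset maximization leaves /g/, /ʔ/, /ɹ/ stranded (only a nasal (/m/, /n/, or /ŋ/) is licensed in coda position; onsets are limited to one consonant).

3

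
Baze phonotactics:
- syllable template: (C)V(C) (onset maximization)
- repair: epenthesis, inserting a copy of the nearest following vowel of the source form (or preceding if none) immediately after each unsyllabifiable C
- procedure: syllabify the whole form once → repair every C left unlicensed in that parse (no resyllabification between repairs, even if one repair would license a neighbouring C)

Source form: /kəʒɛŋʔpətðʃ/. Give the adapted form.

Syllabifying with onset maximization leaves /ʔ/, /ð/, /ʃ/ stranded (at most one coda consonant is licensed; onsets are limited to one consonant).
Inserting the epenthetic vowel yields /ʔ/ → /ʔə/, /ð/ → /ðə/, /ʃ/ → /ʃə/.

kəʒɛŋʔəpətðəʃə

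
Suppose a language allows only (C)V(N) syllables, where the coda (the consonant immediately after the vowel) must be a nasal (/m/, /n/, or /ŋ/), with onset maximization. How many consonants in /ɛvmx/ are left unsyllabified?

Under (C)V(N), the unsyllabifiable consonants are /v/, /m/, /x/ (only a nasal (/m/, /n/, or /ŋ/) is licensed in coda position; onsets are limited to one consonant).

3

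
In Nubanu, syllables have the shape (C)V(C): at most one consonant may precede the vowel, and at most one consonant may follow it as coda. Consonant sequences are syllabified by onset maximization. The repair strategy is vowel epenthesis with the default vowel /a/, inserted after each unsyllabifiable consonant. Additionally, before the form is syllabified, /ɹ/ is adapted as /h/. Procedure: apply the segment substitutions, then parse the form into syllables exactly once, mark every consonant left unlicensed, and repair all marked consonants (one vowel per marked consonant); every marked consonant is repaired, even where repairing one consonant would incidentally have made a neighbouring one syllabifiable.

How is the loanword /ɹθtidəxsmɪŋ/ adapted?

Substitution: /ɹ/ → /h/, giving /hθtidəxsmɪŋ/.
Under (C)V(C), the unsyllabifiable consonants are /h/, /θ/, /s/ (at most one coda consonant is licensed; onsets are limited to one consonant).
Epenthesis after each stranded consonant: /h/ → /ha/, /θ/ → /θa/, /s/ → /sa/.

haθatidəxsamɪŋ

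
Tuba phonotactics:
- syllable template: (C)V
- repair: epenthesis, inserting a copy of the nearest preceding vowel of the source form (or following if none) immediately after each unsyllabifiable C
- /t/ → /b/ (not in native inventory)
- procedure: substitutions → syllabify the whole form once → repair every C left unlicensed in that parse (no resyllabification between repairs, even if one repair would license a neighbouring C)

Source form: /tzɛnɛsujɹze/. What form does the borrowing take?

bɛzɛnɛsujuɹuze

Substitution: /t/ → /b/, giving /bzɛnɛsujɹze/.
Under (C)V, the unsyllabifiable consonants are /b/, /j/, /ɹ/ (no codas are permitted; onsets are limited to one consonant).
Each unlicensed consonant becomes the onset of a new syllable: /b/ → /bɛ/, /j/ → /ju/, /ɹ/ → /ɹu/.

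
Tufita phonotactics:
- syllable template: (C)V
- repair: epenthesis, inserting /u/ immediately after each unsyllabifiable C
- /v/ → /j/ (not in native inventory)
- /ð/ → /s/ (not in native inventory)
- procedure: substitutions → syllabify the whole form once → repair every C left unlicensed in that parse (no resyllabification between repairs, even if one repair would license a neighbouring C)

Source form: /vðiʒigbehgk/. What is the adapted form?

Substitution: /v/ → /j/, /ð/ → /s/, giving /jsiʒigbehgk/.
Syllabifying with onset maximization leaves /j/, /g/, /h/, /g/, /k/ stranded (no codas are permitted; onsets are limited to one consonant).
Epenthesis after each stranded consonant: /j/ → /ju/, /g/ → /gu/, /h/ → /hu/, /g/ → /gu/, /k/ → /ku/.

jusiʒigubehuguku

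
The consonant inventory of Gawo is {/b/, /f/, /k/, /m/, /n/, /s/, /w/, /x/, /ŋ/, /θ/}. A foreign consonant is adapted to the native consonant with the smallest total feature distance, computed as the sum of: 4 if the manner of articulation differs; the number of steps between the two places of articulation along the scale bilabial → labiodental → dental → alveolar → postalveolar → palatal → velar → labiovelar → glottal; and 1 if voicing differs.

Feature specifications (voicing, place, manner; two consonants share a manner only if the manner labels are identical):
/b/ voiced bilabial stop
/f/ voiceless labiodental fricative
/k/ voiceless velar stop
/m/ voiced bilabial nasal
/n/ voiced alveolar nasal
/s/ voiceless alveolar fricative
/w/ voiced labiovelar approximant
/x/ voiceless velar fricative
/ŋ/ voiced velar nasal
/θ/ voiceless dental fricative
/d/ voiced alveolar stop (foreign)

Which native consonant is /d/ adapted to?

/b/ is closest: same manner (stop), place distance 3 (alveolar→bilabial), same voicing; total 3. Next closest is /k/ at distance 4.

b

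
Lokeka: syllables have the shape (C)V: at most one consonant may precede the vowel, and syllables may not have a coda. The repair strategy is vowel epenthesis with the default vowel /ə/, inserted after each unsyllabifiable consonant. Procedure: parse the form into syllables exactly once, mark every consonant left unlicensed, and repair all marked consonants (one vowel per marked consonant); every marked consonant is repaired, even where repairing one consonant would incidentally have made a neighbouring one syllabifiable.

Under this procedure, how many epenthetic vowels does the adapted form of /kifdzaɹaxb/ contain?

4

The unsyllabifiable consonants are /f/, /d/, /x/, /b/; each receives one epenthetic vowel.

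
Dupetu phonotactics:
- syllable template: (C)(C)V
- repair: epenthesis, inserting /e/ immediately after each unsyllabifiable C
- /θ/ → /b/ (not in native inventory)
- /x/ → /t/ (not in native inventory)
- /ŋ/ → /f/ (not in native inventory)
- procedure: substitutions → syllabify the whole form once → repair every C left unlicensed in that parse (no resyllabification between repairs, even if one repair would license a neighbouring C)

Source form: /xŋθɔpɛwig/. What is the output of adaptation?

tefbɔpɛwige

Substitution: /x/ → /t/, /ŋ/ → /f/, /θ/ → /b/, giving /tfbɔpɛwig/.
Under (C)(C)V, the unsyllabifiable consonants are /t/, /g/ (no codas are permitted; onsets may contain at most 2 consonants).
Each unlicensed consonant becomes the onset of a new syllable: /t/ → /te/, /g/ → /ge/.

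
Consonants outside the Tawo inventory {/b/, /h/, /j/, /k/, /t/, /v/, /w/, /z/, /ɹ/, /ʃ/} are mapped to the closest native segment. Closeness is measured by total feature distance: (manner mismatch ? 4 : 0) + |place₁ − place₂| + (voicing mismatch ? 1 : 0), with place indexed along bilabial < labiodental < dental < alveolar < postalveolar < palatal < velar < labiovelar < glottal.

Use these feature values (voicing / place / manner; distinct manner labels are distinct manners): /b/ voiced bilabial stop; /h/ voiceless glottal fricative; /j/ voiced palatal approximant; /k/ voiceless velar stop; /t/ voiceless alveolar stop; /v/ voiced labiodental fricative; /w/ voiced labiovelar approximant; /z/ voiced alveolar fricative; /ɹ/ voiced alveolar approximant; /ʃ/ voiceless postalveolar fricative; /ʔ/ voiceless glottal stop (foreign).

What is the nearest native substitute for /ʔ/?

/k/ is closest: same manner (stop), place distance 2 (glottal→velar), same voicing; total 2. Next closest is /h/ at distance 4.

k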